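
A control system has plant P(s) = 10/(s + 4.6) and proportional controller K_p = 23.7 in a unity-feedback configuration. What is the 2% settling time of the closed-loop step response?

T_s ≈ 0.0166 s

Closed-loop transfer function: T(s) = K_p·P(s)/(1 + K_p·P(s)) = 237/(s + 4.6 + 237) = 237/(s + 241.6).
Time constant τ = 1/241.6 = 0.004139 s, so the 2% settling time is about 4τ = 0.0166 s.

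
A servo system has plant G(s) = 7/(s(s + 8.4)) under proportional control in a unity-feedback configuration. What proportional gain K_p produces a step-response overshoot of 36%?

From %OS = 100·exp(−πζ/√(1−ζ²)) = 36%, ζ = −ln(0.36)/√(π²+ln²(0.36)) = 0.3093.
Characteristic equation s² + 8.4s + 7K_p = 0 gives ζ = 8.4/(2√(7K_p)).
Setting ζ = 0.3093: √(7K_p) = 8.4/(2·0.3093) = 13.58, so K_p = 184.4/7 = 26.3.

K_p = 26.3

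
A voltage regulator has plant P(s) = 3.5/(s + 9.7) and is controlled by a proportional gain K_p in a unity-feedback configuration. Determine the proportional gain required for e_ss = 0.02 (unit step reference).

The loop is type 0, so e_ss(step) = 1/(1 + K_pos) with K_pos = K_p·P(0).
P(0) = 0.3608. Require 1/(1 + K_p·0.3608) = 0.02, so 1 + 0.3608·K_p = 50.
K_p = (50 − 1)/0.3608 = 136.

K_p = 136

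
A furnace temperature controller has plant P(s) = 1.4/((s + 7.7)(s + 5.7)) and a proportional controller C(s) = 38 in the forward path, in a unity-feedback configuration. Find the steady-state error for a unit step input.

0.452

The loop is type 0. Static position error constant K_pos = C(0)·P(0) = 38·0.0319 = 1.212.
Steady-state error to a unit step: e_ss = 1/(1+K_pos) = 1/2.212 = 0.452.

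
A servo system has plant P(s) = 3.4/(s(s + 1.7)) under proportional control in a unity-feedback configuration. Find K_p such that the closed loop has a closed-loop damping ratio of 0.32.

K_p = 2.08

Closed-loop characteristic equation: s² + 1.7s + K_p·3.4 = 0.
So ω_n = √(3.4K_p) and 2ζω_n = 1.7, giving ζ = 1.7/(2√(3.4K_p)).
Setting ζ = 0.32: √(3.4K_p) = 1.7/(2·0.32) = 2.656, so K_p = 7.056/3.4 = 2.08.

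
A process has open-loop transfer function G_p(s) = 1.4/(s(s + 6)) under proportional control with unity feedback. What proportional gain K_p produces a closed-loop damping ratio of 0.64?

K_p = 15.7

Closed-loop characteristic equation: s² + 6s + K_p·1.4 = 0.
So ω_n = √(1.4K_p) and 2ζω_n = 6, giving ζ = 6/(2√(1.4K_p)).
Setting ζ = 0.64: √(1.4K_p) = 6/(2·0.64) = 4.688, so K_p = 21.97/1.4 = 15.7.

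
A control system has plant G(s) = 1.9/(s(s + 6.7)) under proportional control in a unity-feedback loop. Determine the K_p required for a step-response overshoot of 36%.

From %OS = 100·exp(−πζ/√(1−ζ²)) = 36%, ζ = −ln(0.36)/√(π²+ln²(0.36)) = 0.3093.
Characteristic equation s² + 6.7s + 1.9K_p = 0 gives ζ = 6.7/(2√(1.9K_p)).
Setting ζ = 0.3093: √(1.9K_p) = 6.7/(2·0.3093) = 10.83, so K_p = 117.3/1.9 = 61.8.

K_p = 61.8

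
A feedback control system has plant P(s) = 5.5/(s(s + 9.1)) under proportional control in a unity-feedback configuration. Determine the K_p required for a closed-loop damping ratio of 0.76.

Closed-loop characteristic equation: s² + 9.1s + K_p·5.5 = 0.
So ω_n = √(5.5K_p) and 2ζω_n = 9.1, giving ζ = 9.1/(2√(5.5K_p)).
Setting ζ = 0.76: √(5.5K_p) = 9.1/(2·0.76) = 5.987, so K_p = 35.84/5.5 = 6.52.

K_p = 6.52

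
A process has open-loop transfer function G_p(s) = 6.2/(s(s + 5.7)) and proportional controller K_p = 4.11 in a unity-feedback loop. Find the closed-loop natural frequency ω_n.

ω_n = 5.05 rad/s

With unity feedback the closed-loop characteristic equation is s² + 5.7s + 4.11·6.2 = s² + 5.7s + 25.48 = 0.
Matching s² + 2ζω_n s + ω_n²: ω_n = √25.48 = 5.048 rad/s and 2ζω_n = 5.7, so ζ = 5.7/(2·5.048) = 0.565.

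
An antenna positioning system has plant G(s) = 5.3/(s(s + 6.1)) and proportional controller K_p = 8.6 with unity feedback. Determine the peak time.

The closed-loop denominator s² + 6.1s + 45.58 gives ω_n = √45.58 = 6.751 and ζ = 6.1/(2ω_n) = 0.4518.
Damped frequency ω_d = ω_n√(1−ζ²) = 6.023 rad/s, so peak time T_p = π/ω_d = 0.522 s.

T_p = 0.522 s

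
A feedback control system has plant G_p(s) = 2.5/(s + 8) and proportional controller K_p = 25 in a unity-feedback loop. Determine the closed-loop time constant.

τ = 0.0142 s

Closed-loop transfer function: T(s) = K_p·G_p(s)/(1 + K_p·G_p(s)) = 62.5/(s + 8 + 62.5) = 62.5/(s + 70.5).
Time constant τ = 1/70.5 = 0.0142 s.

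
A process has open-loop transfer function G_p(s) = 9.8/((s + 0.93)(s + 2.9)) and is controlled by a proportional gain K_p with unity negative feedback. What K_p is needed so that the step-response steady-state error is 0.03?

K_p = 8.9

The loop is type 0, so e_ss(step) = 1/(1 + K_pos) with K_pos = K_p·G_p(0).
G_p(0) = 3.634. Require 1/(1 + K_p·3.634) = 0.03, so 1 + 3.634·K_p = 33.33.
K_p = (33.33 − 1)/3.634 = 8.9.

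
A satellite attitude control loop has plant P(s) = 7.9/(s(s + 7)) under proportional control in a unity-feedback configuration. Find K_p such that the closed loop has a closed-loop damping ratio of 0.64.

Closed-loop characteristic equation: s² + 7s + K_p·7.9 = 0.
So ω_n = √(7.9K_p) and 2ζω_n = 7, giving ζ = 7/(2√(7.9K_p)).
Setting ζ = 0.64: √(7.9K_p) = 7/(2·0.64) = 5.469, so K_p = 29.91/7.9 = 3.79.

K_p = 3.79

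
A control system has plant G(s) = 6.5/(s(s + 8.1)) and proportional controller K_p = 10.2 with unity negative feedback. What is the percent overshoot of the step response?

16.5%

Closed-loop characteristic equation: s² + 8.1s + 66.3 = 0, so ω_n = 8.142 rad/s and ζ = 8.1/(2·8.142) = 0.4974.
%OS = 100·exp(−πζ/√(1−ζ²)) = 100·exp(−π·0.4974/√0.7526) = 16.5%.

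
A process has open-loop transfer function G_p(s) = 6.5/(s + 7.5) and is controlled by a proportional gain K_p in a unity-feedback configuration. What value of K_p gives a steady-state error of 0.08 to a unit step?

K_p = 13.3

The loop is type 0, so e_ss(step) = 1/(1 + K_pos) with K_pos = K_p·G_p(0).
G_p(0) = 0.8667. Require 1/(1 + K_p·0.8667) = 0.08, so 1 + 0.8667·K_p = 12.5.
K_p = (12.5 − 1)/0.8667 = 13.3.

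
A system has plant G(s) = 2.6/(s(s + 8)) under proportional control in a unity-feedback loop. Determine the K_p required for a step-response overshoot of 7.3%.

K_p = 15

From %OS = 100·exp(−πζ/√(1−ζ²)) = 7.3%, ζ = −ln(0.073)/√(π²+ln²(0.073)) = 0.6401.
Characteristic equation s² + 8s + 2.6K_p = 0 gives ζ = 8/(2√(2.6K_p)).
Setting ζ = 0.6401: √(2.6K_p) = 8/(2·0.6401) = 6.249, so K_p = 39.05/2.6 = 15.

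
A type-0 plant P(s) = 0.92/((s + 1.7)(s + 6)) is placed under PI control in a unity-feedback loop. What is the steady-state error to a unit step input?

The PI controller's integrator makes the forward path type 1, so e_ss to a step is zero.

0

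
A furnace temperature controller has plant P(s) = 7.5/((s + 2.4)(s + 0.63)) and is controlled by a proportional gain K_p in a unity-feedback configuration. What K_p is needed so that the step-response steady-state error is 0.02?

K_p = 9.88

For a type-0 loop with proportional control, e_ss = 1/(1 + K_p·P(0)).
P(0) = 4.96. Require 1/(1 + K_p·4.96) = 0.02, so 1 + 4.96·K_p = 50.
K_p = (50 − 1)/4.96 = 9.88.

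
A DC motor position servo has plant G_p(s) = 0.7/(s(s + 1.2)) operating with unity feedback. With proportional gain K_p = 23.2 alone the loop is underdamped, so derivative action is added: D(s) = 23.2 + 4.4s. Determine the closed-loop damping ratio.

Forward path: (23.2 + 4.4s)·0.7/(s(s+1.2)). The closed-loop characteristic equation is s² + (1.2 + 0.7·4.4)s + 0.7·23.2 = 0.
That is s² + 4.28s + 16.24 = 0, so ω_n = 4.03 rad/s and ζ = 4.28/(2·4.03) = 0.531.

ζ = 0.531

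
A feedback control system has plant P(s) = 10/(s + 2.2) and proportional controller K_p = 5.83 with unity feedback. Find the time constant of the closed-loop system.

τ = 0.0165 s

Closed-loop transfer function: T(s) = K_p·P(s)/(1 + K_p·P(s)) = 58.3/(s + 2.2 + 58.3) = 58.3/(s + 60.5).
Time constant τ = 1/60.5 = 0.0165 s.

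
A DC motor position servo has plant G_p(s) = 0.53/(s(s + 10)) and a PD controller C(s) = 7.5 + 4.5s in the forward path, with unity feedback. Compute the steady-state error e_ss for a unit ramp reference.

The loop has one pole at the origin (type 1). Velocity error constant K_v = lim_{s→0} s·C(s)G_p(s) = 7.5·0.53/10 = 0.3975.
Steady-state error to a unit ramp: e_ss = 1/K_v = 2.52.

2.52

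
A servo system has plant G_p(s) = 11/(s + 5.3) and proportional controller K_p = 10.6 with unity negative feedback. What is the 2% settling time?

T_s ≈ 0.0328 s

Closed-loop transfer function: T(s) = K_p·G_p(s)/(1 + K_p·G_p(s)) = 116.6/(s + 5.3 + 116.6) = 116.6/(s + 121.9).
Time constant τ = 1/121.9 = 0.008203 s, so the 2% settling time is about 4τ = 0.0328 s.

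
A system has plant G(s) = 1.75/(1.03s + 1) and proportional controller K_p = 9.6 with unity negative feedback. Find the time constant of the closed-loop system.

τ = 0.0579 s

Closed loop: T(s) = K_p·G/(1+K_p·G) = 16.8/(1.03s + 1 + 16.8), with pole at s = −(1 + 16.8)/1.03 = −17.28.
Closed-loop time constant τ = 1/17.28 = 0.0579 s.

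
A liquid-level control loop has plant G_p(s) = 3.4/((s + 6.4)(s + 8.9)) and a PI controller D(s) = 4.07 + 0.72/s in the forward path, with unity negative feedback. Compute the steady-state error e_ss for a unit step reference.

The open loop D(s)G_p(s) has a pole at the origin (type 1), so the static position error constant is infinite and e_ss = 1/(1+∞) = 0.

0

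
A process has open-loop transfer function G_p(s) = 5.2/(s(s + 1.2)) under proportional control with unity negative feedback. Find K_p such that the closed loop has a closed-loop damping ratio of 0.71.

Closed-loop characteristic equation: s² + 1.2s + K_p·5.2 = 0.
So ω_n = √(5.2K_p) and 2ζω_n = 1.2, giving ζ = 1.2/(2√(5.2K_p)).
Setting ζ = 0.71: √(5.2K_p) = 1.2/(2·0.71) = 0.8451, so K_p = 0.7141/5.2 = 0.137.

K_p = 0.137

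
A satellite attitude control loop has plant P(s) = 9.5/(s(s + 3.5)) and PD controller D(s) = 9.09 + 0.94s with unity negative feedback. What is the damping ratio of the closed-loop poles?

ζ = 0.669

Forward path: (9.09 + 0.94s)·9.5/(s(s+3.5)). The closed-loop characteristic equation is s² + (3.5 + 9.5·0.94)s + 9.5·9.09 = 0.
That is s² + 12.43s + 86.36 = 0, so ω_n = 9.293 rad/s and ζ = 12.43/(2·9.293) = 0.6688.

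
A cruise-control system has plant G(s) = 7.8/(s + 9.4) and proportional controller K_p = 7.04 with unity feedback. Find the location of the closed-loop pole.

Closed-loop transfer function: T(s) = K_p·G(s)/(1 + K_p·G(s)) = 54.91/(s + 9.4 + 54.91) = 54.91/(s + 64.31).
The closed-loop pole is at s = −64.31.

s = -64.31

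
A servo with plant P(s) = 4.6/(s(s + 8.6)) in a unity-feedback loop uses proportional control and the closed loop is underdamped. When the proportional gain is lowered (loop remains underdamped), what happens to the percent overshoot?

ζ = 8.6/(2√(4.6K_p)) rises as K_p falls; higher damping means less overshoot.

decrease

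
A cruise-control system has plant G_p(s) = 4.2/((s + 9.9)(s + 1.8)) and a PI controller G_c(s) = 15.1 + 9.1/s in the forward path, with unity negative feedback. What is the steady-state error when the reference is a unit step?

The open loop G_c(s)G_p(s) has a pole at the origin (type 1), so the static position error constant is infinite and e_ss = 1/(1+∞) = 0.

0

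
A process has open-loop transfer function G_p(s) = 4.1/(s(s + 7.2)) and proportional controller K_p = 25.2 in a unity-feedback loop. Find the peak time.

Closed-loop characteristic equation: s² + 7.2s + 103.3 = 0, so ω_n = 10.16 rad/s and ζ = 7.2/(2·10.16) = 0.3542.
Damped frequency ω_d = ω_n√(1−ζ²) = 9.506 rad/s, so peak time T_p = π/ω_d = 0.33 s.

T_p = 0.33 s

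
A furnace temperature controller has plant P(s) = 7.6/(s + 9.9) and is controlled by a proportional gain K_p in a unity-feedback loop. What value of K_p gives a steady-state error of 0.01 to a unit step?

The loop is type 0, so e_ss(step) = 1/(1 + K_pos) with K_pos = K_p·P(0).
P(0) = 0.7677. Require 1/(1 + K_p·0.7677) = 0.01, so 1 + 0.7677·K_p = 100.
K_p = (100 − 1)/0.7677 = 129.

K_p = 129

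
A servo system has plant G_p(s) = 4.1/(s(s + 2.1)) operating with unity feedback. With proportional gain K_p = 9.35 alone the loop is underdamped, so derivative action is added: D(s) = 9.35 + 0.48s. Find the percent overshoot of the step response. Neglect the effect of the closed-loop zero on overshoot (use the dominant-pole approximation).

Forward path: (9.35 + 0.48s)·4.1/(s(s+2.1)). The closed-loop characteristic equation is s² + (2.1 + 4.1·0.48)s + 4.1·9.35 = 0.
That is s² + 4.068s + 38.33 = 0, so ω_n = 6.192 rad/s and ζ = 4.068/(2·6.192) = 0.3285.
%OS = 100·exp(−πζ/√(1−ζ²)) = 33.5%.

33.5%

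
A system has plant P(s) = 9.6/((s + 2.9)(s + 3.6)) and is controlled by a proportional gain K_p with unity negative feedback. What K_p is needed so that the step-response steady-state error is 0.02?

K_p = 53.3

The loop is type 0, so e_ss(step) = 1/(1 + K_pos) with K_pos = K_p·P(0).
P(0) = 0.9195. Require 1/(1 + K_p·0.9195) = 0.02, so 1 + 0.9195·K_p = 50.
K_p = (50 − 1)/0.9195 = 53.3.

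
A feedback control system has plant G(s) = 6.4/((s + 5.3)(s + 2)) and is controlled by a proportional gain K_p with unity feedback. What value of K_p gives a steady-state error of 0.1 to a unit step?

The loop is type 0, so e_ss(step) = 1/(1 + K_pos) with K_pos = K_p·G(0).
G(0) = 0.6038. Require 1/(1 + K_p·0.6038) = 0.1, so 1 + 0.6038·K_p = 10.
K_p = (10 − 1)/0.6038 = 14.9.

K_p = 14.9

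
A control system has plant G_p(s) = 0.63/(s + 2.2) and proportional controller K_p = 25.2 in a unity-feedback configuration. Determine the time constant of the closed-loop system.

τ = 0.0553 s

Closed-loop transfer function: T(s) = K_p·G_p(s)/(1 + K_p·G_p(s)) = 15.88/(s + 2.2 + 15.88) = 15.88/(s + 18.08).
Time constant τ = 1/18.08 = 0.0553 s.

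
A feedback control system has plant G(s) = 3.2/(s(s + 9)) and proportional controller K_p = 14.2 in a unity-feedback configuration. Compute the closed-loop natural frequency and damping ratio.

ω_n = 6.74 rad/s, ζ = 0.668

1 + K_p·G(s) = 0 gives s² + 9s + 45.44 = 0.
So ω_n² = 45.44 ⇒ ω_n = 6.741 rad/s, and ζ = 9/(2ω_n) = 0.668.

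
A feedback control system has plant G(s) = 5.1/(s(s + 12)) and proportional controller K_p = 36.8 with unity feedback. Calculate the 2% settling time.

From 1 + K_pG(s) = 0: s² + 12s + 187.7 = 0 ⇒ ω_n = 13.7, ζ = 0.438.
2% settling time T_s ≈ 4/(ζω_n) = 4/6 = 0.667 s.

T_s ≈ 0.667 s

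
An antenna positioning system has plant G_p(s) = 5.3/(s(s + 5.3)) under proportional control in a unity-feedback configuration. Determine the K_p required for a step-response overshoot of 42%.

K_p = 18.7

From %OS = 100·exp(−πζ/√(1−ζ²)) = 42%, ζ = −ln(0.42)/√(π²+ln²(0.42)) = 0.2662.
Characteristic equation s² + 5.3s + 5.3K_p = 0 gives ζ = 5.3/(2√(5.3K_p)).
Setting ζ = 0.2662: √(5.3K_p) = 5.3/(2·0.2662) = 9.956, so K_p = 99.12/5.3 = 18.7.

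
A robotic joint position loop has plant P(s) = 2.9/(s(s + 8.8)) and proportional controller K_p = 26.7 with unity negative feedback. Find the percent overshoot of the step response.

From 1 + K_pP(s) = 0: s² + 8.8s + 77.43 = 0 ⇒ ω_n = 8.799, ζ = 0.5.
%OS = 100·exp(−πζ/√(1−ζ²)) = 100·exp(−π·0.5/√0.75) = 16.3%.

16.3%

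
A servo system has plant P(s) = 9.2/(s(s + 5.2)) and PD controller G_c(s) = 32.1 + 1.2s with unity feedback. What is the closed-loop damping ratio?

ζ = 0.473

Forward path: (32.1 + 1.2s)·9.2/(s(s+5.2)). The closed-loop characteristic equation is s² + (5.2 + 9.2·1.2)s + 9.2·32.1 = 0.
That is s² + 16.24s + 295.3 = 0, so ω_n = 17.18 rad/s and ζ = 16.24/(2·17.18) = 0.4725.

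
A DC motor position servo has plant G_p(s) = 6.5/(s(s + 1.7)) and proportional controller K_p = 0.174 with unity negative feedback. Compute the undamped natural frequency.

With unity feedback the closed-loop characteristic equation is s² + 1.7s + 0.174·6.5 = s² + 1.7s + 1.131 = 0.
Matching s² + 2ζω_n s + ω_n²: ω_n = √1.131 = 1.063 rad/s and 2ζω_n = 1.7, so ζ = 1.7/(2·1.063) = 0.799.

ω_n = 1.06 rad/s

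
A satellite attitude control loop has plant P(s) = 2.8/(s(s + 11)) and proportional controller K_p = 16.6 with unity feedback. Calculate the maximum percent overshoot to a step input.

The closed-loop denominator s² + 11s + 46.48 gives ω_n = √46.48 = 6.818 and ζ = 11/(2ω_n) = 0.8067.
%OS = 100·exp(−πζ/√(1−ζ²)) = 100·exp(−π·0.8067/√0.3492) = 1.37%.

1.37%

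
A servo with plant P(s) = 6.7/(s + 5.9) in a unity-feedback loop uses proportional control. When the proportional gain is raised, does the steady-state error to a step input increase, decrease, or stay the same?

The position error constant K_pos = K_p·P(0) grows with K_p, and e_ss = 1/(1+K_pos) falls.

decrease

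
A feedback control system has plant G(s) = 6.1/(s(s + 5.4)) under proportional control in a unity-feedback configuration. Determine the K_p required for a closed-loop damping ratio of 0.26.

K_p = 17.7

Closed-loop characteristic equation: s² + 5.4s + K_p·6.1 = 0.
So ω_n = √(6.1K_p) and 2ζω_n = 5.4, giving ζ = 5.4/(2√(6.1K_p)).
Setting ζ = 0.26: √(6.1K_p) = 5.4/(2·0.26) = 10.38, so K_p = 107.8/6.1 = 17.7.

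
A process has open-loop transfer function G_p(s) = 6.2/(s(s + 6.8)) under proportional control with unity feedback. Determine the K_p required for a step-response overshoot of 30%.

From %OS = 100·exp(−πζ/√(1−ζ²)) = 30%, ζ = −ln(0.3)/√(π²+ln²(0.3)) = 0.3579.
Characteristic equation s² + 6.8s + 6.2K_p = 0 gives ζ = 6.8/(2√(6.2K_p)).
Setting ζ = 0.3579: √(6.2K_p) = 6.8/(2·0.3579) = 9.501, so K_p = 90.27/6.2 = 14.6.

K_p = 14.6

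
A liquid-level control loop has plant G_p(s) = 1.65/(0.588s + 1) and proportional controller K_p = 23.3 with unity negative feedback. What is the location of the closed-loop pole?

Closed loop: T(s) = K_p·G_p/(1+K_p·G_p) = 38.45/(0.588s + 1 + 38.45), with pole at s = −(1 + 38.45)/0.588 = −67.08.

s = -67.08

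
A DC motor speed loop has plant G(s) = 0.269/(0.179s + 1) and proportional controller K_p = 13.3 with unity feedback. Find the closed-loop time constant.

Closed loop: T(s) = K_p·G/(1+K_p·G) = 3.578/(0.179s + 1 + 3.578), with pole at s = −(1 + 3.578)/0.179 = −25.57.
Closed-loop time constant τ = 1/25.57 = 0.0391 s.

τ = 0.0391 s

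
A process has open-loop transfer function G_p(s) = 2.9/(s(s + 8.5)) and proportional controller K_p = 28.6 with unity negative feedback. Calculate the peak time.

T_p = 0.39 s

The closed-loop denominator s² + 8.5s + 82.94 gives ω_n = √82.94 = 9.107 and ζ = 8.5/(2ω_n) = 0.4667.
Damped frequency ω_d = ω_n√(1−ζ²) = 8.055 rad/s, so peak time T_p = π/ω_d = 0.39 s.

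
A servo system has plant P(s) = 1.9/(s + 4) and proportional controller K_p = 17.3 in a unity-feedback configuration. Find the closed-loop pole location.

s = -36.87

Closed-loop transfer function: T(s) = K_p·P(s)/(1 + K_p·P(s)) = 32.87/(s + 4 + 32.87) = 32.87/(s + 36.87).
The closed-loop pole is at s = −36.87.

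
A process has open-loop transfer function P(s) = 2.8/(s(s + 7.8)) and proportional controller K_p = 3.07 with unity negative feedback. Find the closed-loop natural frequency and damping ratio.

With unity feedback the closed-loop characteristic equation is s² + 7.8s + 3.07·2.8 = s² + 7.8s + 8.596 = 0.
Matching s² + 2ζω_n s + ω_n²: ω_n = √8.596 = 2.932 rad/s and 2ζω_n = 7.8, so ζ = 7.8/(2·2.932) = 1.33.

ω_n = 2.93 rad/s, ζ = 1.33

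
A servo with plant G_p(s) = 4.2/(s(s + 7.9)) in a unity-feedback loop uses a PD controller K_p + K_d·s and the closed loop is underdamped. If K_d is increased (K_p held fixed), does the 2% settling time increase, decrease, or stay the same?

decrease

Characteristic equation s² + (7.9 + 4.2K_d)s + 4.2K_p = 0: raising K_d increases ζω_n = (7.9+4.2K_d)/2 while the loop stays underdamped, so T_s ≈ 4/(ζω_n) decreases.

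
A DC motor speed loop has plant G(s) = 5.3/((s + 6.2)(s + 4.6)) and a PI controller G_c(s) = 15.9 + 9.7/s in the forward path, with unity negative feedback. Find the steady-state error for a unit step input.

The open loop G_c(s)G(s) has a pole at the origin (type 1), so the static position error constant is infinite and e_ss = 1/(1+∞) = 0.

0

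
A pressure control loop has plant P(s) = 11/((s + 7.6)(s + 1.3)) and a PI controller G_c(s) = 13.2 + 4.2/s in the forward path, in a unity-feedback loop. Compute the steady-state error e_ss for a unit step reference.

The open loop G_c(s)P(s) has a pole at the origin (type 1), so the static position error constant is infinite and e_ss = 1/(1+∞) = 0.

0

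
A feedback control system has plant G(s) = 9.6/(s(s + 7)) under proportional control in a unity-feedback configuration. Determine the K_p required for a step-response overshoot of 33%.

K_p = 11.5

From %OS = 100·exp(−πζ/√(1−ζ²)) = 33%, ζ = −ln(0.33)/√(π²+ln²(0.33)) = 0.3328.
Characteristic equation s² + 7s + 9.6K_p = 0 gives ζ = 7/(2√(9.6K_p)).
Setting ζ = 0.3328: √(9.6K_p) = 7/(2·0.3328) = 10.52, so K_p = 110.6/9.6 = 11.5.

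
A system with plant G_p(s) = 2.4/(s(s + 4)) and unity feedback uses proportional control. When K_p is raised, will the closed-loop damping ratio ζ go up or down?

ζ = 4/(2√(2.4K_p)); increasing K_p raises the denominator, so ζ falls.

decrease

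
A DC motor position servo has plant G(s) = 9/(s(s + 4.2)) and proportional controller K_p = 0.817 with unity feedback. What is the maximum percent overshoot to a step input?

Closed-loop characteristic equation: s² + 4.2s + 7.353 = 0, so ω_n = 2.712 rad/s and ζ = 4.2/(2·2.712) = 0.7744.
%OS = 100·exp(−πζ/√(1−ζ²)) = 100·exp(−π·0.7744/√0.4002) = 2.14%.

2.14%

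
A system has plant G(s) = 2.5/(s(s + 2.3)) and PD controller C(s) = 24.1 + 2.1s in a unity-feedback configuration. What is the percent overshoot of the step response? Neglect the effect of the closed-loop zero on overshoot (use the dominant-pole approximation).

17.4%

Forward path: (24.1 + 2.1s)·2.5/(s(s+2.3)). The closed-loop characteristic equation is s² + (2.3 + 2.5·2.1)s + 2.5·24.1 = 0.
That is s² + 7.55s + 60.25 = 0, so ω_n = 7.762 rad/s and ζ = 7.55/(2·7.762) = 0.4863.
%OS = 100·exp(−πζ/√(1−ζ²)) = 17.4%.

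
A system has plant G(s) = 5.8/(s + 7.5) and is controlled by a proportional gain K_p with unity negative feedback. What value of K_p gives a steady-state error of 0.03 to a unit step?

K_p = 41.8

The loop is type 0, so e_ss(step) = 1/(1 + K_pos) with K_pos = K_p·G(0).
G(0) = 0.7733. Require 1/(1 + K_p·0.7733) = 0.03, so 1 + 0.7733·K_p = 33.33.
K_p = (33.33 − 1)/0.7733 = 41.8.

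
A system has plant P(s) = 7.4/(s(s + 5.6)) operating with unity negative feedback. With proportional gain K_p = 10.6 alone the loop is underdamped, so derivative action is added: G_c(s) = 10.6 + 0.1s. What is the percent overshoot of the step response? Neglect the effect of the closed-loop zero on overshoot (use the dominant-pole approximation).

30%

Forward path: (10.6 + 0.1s)·7.4/(s(s+5.6)). The closed-loop characteristic equation is s² + (5.6 + 7.4·0.1)s + 7.4·10.6 = 0.
That is s² + 6.34s + 78.44 = 0, so ω_n = 8.857 rad/s and ζ = 6.34/(2·8.857) = 0.3579.
%OS = 100·exp(−πζ/√(1−ζ²)) = 30%.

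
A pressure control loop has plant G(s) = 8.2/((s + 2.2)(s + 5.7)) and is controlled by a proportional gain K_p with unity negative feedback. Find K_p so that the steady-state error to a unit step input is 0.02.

K_p = 74.9

Steady-state error for a unit step on this type-0 loop is 1/(1 + K_p·G(0)).
G(0) = 0.6539. Require 1/(1 + K_p·0.6539) = 0.02, so 1 + 0.6539·K_p = 50.
K_p = (50 − 1)/0.6539 = 74.9.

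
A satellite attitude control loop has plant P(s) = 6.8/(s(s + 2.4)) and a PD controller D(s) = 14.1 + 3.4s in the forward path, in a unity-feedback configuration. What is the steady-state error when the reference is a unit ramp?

The loop has one pole at the origin (type 1). Velocity error constant K_v = lim_{s→0} s·D(s)P(s) = 14.1·6.8/2.4 = 39.95.
Steady-state error to a unit ramp: e_ss = 1/K_v = 0.025.

0.025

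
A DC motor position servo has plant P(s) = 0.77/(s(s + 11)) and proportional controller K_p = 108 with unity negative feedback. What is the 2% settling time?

Closed-loop characteristic equation: s² + 11s + 83.16 = 0, so ω_n = 9.119 rad/s and ζ = 11/(2·9.119) = 0.6031.
2% settling time T_s ≈ 4/(ζω_n) = 4/5.5 = 0.727 s.

T_s ≈ 0.727 s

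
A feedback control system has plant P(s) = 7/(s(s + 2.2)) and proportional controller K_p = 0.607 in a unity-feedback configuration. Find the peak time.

The closed-loop denominator s² + 2.2s + 4.249 gives ω_n = √4.249 = 2.061 and ζ = 2.2/(2ω_n) = 0.5336.
Damped frequency ω_d = ω_n√(1−ζ²) = 1.743 rad/s, so peak time T_p = π/ω_d = 1.8 s.

T_p = 1.8 s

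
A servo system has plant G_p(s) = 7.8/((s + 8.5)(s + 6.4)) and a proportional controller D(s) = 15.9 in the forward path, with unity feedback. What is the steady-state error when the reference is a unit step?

The loop is type 0. Static position error constant K_pos = D(0)·G_p(0) = 15.9·0.1434 = 2.28.
Steady-state error to a unit step: e_ss = 1/(1+K_pos) = 1/3.28 = 0.305.

0.305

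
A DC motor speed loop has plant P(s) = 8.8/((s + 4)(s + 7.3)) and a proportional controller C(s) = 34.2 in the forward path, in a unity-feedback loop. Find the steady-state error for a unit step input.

The loop is type 0. Static position error constant K_pos = C(0)·P(0) = 34.2·0.3014 = 10.31.
Steady-state error to a unit step: e_ss = 1/(1+K_pos) = 1/11.31 = 0.0884.

0.0884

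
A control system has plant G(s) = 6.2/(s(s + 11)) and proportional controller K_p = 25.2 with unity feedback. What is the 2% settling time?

T_s ≈ 0.727 s

From 1 + K_pG(s) = 0: s² + 11s + 156.2 = 0 ⇒ ω_n = 12.5, ζ = 0.44.
2% settling time T_s ≈ 4/(ζω_n) = 4/5.5 = 0.727 s.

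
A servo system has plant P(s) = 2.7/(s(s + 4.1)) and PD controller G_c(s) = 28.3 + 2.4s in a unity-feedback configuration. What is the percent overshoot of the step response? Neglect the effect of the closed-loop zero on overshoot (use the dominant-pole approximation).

9.18%

Forward path: (28.3 + 2.4s)·2.7/(s(s+4.1)). The closed-loop characteristic equation is s² + (4.1 + 2.7·2.4)s + 2.7·28.3 = 0.
That is s² + 10.58s + 76.41 = 0, so ω_n = 8.741 rad/s and ζ = 10.58/(2·8.741) = 0.6052.
%OS = 100·exp(−πζ/√(1−ζ²)) = 9.18%.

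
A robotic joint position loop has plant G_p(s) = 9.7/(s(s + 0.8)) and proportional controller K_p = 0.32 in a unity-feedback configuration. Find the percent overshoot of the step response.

The closed-loop denominator s² + 0.8s + 3.104 gives ω_n = √3.104 = 1.762 and ζ = 0.8/(2ω_n) = 0.227.
%OS = 100·exp(−πζ/√(1−ζ²)) = 100·exp(−π·0.227/√0.9485) = 48.1%.

48.1%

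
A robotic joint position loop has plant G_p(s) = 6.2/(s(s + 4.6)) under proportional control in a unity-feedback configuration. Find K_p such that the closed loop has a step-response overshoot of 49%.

K_p = 17.4

From %OS = 100·exp(−πζ/√(1−ζ²)) = 49%, ζ = −ln(0.49)/√(π²+ln²(0.49)) = 0.2214.
Characteristic equation s² + 4.6s + 6.2K_p = 0 gives ζ = 4.6/(2√(6.2K_p)).
Setting ζ = 0.2214: √(6.2K_p) = 4.6/(2·0.2214) = 10.39, so K_p = 107.9/6.2 = 17.4.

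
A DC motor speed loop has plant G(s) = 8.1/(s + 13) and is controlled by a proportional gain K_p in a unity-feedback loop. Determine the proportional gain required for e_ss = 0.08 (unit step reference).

K_p = 18.5

The loop is type 0, so e_ss(step) = 1/(1 + K_pos) with K_pos = K_p·G(0).
G(0) = 0.6231. Require 1/(1 + K_p·0.6231) = 0.08, so 1 + 0.6231·K_p = 12.5.
K_p = (12.5 − 1)/0.6231 = 18.5.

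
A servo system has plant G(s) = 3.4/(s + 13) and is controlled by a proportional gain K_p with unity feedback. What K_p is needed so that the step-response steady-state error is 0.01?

For a type-0 loop with proportional control, e_ss = 1/(1 + K_p·G(0)).
G(0) = 0.2615. Require 1/(1 + K_p·0.2615) = 0.01, so 1 + 0.2615·K_p = 100.
K_p = (100 − 1)/0.2615 = 379.

K_p = 379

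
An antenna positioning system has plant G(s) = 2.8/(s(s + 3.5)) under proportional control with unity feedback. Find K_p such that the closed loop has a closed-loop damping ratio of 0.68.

Closed-loop characteristic equation: s² + 3.5s + K_p·2.8 = 0.
So ω_n = √(2.8K_p) and 2ζω_n = 3.5, giving ζ = 3.5/(2√(2.8K_p)).
Setting ζ = 0.68: √(2.8K_p) = 3.5/(2·0.68) = 2.574, so K_p = 6.623/2.8 = 2.37.

K_p = 2.37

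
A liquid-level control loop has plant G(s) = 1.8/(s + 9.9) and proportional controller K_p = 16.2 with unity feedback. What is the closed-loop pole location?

s = -39.06

Closed-loop transfer function: T(s) = K_p·G(s)/(1 + K_p·G(s)) = 29.16/(s + 9.9 + 29.16) = 29.16/(s + 39.06).
The closed-loop pole is at s = −39.06.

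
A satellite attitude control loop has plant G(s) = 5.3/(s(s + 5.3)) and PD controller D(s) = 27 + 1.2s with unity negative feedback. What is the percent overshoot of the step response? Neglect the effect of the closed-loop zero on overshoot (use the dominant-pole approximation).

Forward path: (27 + 1.2s)·5.3/(s(s+5.3)). The closed-loop characteristic equation is s² + (5.3 + 5.3·1.2)s + 5.3·27 = 0.
That is s² + 11.66s + 143.1 = 0, so ω_n = 11.96 rad/s and ζ = 11.66/(2·11.96) = 0.4874.
%OS = 100·exp(−πζ/√(1−ζ²)) = 17.3%.

17.3%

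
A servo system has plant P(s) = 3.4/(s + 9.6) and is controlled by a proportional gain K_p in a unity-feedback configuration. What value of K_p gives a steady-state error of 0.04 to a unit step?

The loop is type 0, so e_ss(step) = 1/(1 + K_pos) with K_pos = K_p·P(0).
P(0) = 0.3542. Require 1/(1 + K_p·0.3542) = 0.04, so 1 + 0.3542·K_p = 25.
K_p = (25 − 1)/0.3542 = 67.8.

K_p = 67.8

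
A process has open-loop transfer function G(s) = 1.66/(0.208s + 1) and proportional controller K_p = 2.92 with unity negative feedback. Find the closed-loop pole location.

Closed loop: T(s) = K_p·G/(1+K_p·G) = 4.847/(0.208s + 1 + 4.847), with pole at s = −(1 + 4.847)/0.208 = −28.11.

s = -28.11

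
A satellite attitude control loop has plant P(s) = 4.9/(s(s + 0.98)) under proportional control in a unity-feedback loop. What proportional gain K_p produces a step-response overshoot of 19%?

K_p = 0.224

From %OS = 100·exp(−πζ/√(1−ζ²)) = 19%, ζ = −ln(0.19)/√(π²+ln²(0.19)) = 0.4673.
Characteristic equation s² + 0.98s + 4.9K_p = 0 gives ζ = 0.98/(2√(4.9K_p)).
Setting ζ = 0.4673: √(4.9K_p) = 0.98/(2·0.4673) = 1.048, so K_p = 1.099/4.9 = 0.224.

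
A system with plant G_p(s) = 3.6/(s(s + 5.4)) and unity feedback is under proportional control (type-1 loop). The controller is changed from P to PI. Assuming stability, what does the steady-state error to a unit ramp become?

0

The integrator raises the loop to type 2, so K_v → ∞ and e_ss to a ramp is zero.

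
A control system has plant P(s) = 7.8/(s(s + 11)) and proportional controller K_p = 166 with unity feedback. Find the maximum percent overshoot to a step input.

61.5%

The closed-loop denominator s² + 11s + 1295 gives ω_n = √1295 = 35.98 and ζ = 11/(2ω_n) = 0.1528.
%OS = 100·exp(−πζ/√(1−ζ²)) = 100·exp(−π·0.1528/√0.9766) = 61.5%.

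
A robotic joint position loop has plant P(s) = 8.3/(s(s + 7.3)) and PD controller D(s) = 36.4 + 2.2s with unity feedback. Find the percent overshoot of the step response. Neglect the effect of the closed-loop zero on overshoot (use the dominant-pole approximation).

Forward path: (36.4 + 2.2s)·8.3/(s(s+7.3)). The closed-loop characteristic equation is s² + (7.3 + 8.3·2.2)s + 8.3·36.4 = 0.
That is s² + 25.56s + 302.1 = 0, so ω_n = 17.38 rad/s and ζ = 25.56/(2·17.38) = 0.7353.
%OS = 100·exp(−πζ/√(1−ζ²)) = 3.31%.

3.31%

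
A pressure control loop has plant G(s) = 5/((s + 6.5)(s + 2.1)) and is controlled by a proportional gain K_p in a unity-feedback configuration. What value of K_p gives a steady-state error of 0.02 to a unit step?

The loop is type 0, so e_ss(step) = 1/(1 + K_pos) with K_pos = K_p·G(0).
G(0) = 0.3663. Require 1/(1 + K_p·0.3663) = 0.02, so 1 + 0.3663·K_p = 50.
K_p = (50 − 1)/0.3663 = 134.

K_p = 134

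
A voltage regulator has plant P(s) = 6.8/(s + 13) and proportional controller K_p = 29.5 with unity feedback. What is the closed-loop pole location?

s = -213.6

Closed-loop transfer function: T(s) = K_p·P(s)/(1 + K_p·P(s)) = 200.6/(s + 13 + 200.6) = 200.6/(s + 213.6).
The closed-loop pole is at s = −213.6.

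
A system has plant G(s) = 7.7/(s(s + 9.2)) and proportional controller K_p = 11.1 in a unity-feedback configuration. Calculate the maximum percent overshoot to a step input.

Closed-loop characteristic equation: s² + 9.2s + 85.47 = 0, so ω_n = 9.245 rad/s and ζ = 9.2/(2·9.245) = 0.4976.
%OS = 100·exp(−πζ/√(1−ζ²)) = 100·exp(−π·0.4976/√0.7524) = 16.5%.

16.5%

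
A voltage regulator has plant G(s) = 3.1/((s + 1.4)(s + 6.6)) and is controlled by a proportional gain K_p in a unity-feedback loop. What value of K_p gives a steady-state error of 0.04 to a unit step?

K_p = 71.5

Steady-state error for a unit step on this type-0 loop is 1/(1 + K_p·G(0)).
G(0) = 0.3355. Require 1/(1 + K_p·0.3355) = 0.04, so 1 + 0.3355·K_p = 25.
K_p = (25 − 1)/0.3355 = 71.5.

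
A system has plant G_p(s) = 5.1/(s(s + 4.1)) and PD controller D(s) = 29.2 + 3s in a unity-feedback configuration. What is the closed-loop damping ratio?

ζ = 0.795

Forward path: (29.2 + 3s)·5.1/(s(s+4.1)). The closed-loop characteristic equation is s² + (4.1 + 5.1·3)s + 5.1·29.2 = 0.
That is s² + 19.4s + 148.9 = 0, so ω_n = 12.2 rad/s and ζ = 19.4/(2·12.2) = 0.7949.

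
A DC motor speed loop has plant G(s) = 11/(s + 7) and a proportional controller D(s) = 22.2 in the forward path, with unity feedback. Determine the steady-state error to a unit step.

The loop is type 0. Static position error constant K_pos = D(0)·G(0) = 22.2·1.571 = 34.89.
Steady-state error to a unit step: e_ss = 1/(1+K_pos) = 1/35.89 = 0.0279.

0.0279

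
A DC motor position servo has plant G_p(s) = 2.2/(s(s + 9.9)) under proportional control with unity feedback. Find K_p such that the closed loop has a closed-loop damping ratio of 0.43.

Closed-loop characteristic equation: s² + 9.9s + K_p·2.2 = 0.
So ω_n = √(2.2K_p) and 2ζω_n = 9.9, giving ζ = 9.9/(2√(2.2K_p)).
Setting ζ = 0.43: √(2.2K_p) = 9.9/(2·0.43) = 11.51, so K_p = 132.5/2.2 = 60.2.

K_p = 60.2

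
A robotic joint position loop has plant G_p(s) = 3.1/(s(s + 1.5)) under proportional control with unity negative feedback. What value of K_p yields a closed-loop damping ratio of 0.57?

Closed-loop characteristic equation: s² + 1.5s + K_p·3.1 = 0.
So ω_n = √(3.1K_p) and 2ζω_n = 1.5, giving ζ = 1.5/(2√(3.1K_p)).
Setting ζ = 0.57: √(3.1K_p) = 1.5/(2·0.57) = 1.316, so K_p = 1.731/3.1 = 0.558.

K_p = 0.558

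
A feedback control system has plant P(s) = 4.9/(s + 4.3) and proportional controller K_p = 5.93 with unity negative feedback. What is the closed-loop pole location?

s = -33.36

Closed-loop transfer function: T(s) = K_p·P(s)/(1 + K_p·P(s)) = 29.06/(s + 4.3 + 29.06) = 29.06/(s + 33.36).
The closed-loop pole is at s = −33.36.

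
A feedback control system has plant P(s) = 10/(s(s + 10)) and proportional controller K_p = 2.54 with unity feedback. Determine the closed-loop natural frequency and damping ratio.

With unity feedback the closed-loop characteristic equation is s² + 10s + 2.54·10 = s² + 10s + 25.4 = 0.
Matching s² + 2ζω_n s + ω_n²: ω_n = √25.4 = 5.04 rad/s and 2ζω_n = 10, so ζ = 10/(2·5.04) = 0.992.

ω_n = 5.04 rad/s, ζ = 0.992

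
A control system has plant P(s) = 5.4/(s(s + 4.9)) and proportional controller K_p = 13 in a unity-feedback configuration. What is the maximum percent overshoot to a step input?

From 1 + K_pP(s) = 0: s² + 4.9s + 70.2 = 0 ⇒ ω_n = 8.379, ζ = 0.2924.
%OS = 100·exp(−πζ/√(1−ζ²)) = 100·exp(−π·0.2924/√0.9145) = 38.3%.

38.3%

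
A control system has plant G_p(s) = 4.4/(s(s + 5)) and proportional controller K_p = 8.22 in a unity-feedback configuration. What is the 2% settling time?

Closed-loop characteristic equation: s² + 5s + 36.17 = 0, so ω_n = 6.014 rad/s and ζ = 5/(2·6.014) = 0.4157.
2% settling time T_s ≈ 4/(ζω_n) = 4/2.5 = 1.6 s.

T_s ≈ 1.6 s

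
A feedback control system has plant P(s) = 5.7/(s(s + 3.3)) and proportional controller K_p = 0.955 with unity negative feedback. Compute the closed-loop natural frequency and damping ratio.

ω_n = 2.33 rad/s, ζ = 0.707

1 + K_p·P(s) = 0 gives s² + 3.3s + 5.444 = 0.
So ω_n² = 5.444 ⇒ ω_n = 2.333 rad/s, and ζ = 3.3/(2ω_n) = 0.707.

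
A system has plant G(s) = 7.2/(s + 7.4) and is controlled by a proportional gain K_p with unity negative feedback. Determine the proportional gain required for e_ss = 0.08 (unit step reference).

K_p = 11.8

For a type-0 loop with proportional control, e_ss = 1/(1 + K_p·G(0)).
G(0) = 0.973. Require 1/(1 + K_p·0.973) = 0.08, so 1 + 0.973·K_p = 12.5.
K_p = (12.5 − 1)/0.973 = 11.8.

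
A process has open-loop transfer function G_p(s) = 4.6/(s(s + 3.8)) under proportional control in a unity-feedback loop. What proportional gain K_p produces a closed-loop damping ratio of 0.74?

K_p = 1.43

Closed-loop characteristic equation: s² + 3.8s + K_p·4.6 = 0.
So ω_n = √(4.6K_p) and 2ζω_n = 3.8, giving ζ = 3.8/(2√(4.6K_p)).
Setting ζ = 0.74: √(4.6K_p) = 3.8/(2·0.74) = 2.568, so K_p = 6.592/4.6 = 1.43.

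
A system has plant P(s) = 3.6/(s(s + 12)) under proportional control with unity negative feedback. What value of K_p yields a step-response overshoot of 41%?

K_p = 134

From %OS = 100·exp(−πζ/√(1−ζ²)) = 41%, ζ = −ln(0.41)/√(π²+ln²(0.41)) = 0.273.
Characteristic equation s² + 12s + 3.6K_p = 0 gives ζ = 12/(2√(3.6K_p)).
Setting ζ = 0.273: √(3.6K_p) = 12/(2·0.273) = 21.98, so K_p = 483/3.6 = 134.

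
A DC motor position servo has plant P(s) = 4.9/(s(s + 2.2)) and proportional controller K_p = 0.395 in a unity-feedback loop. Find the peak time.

T_p = 3.69 s

Closed-loop characteristic equation: s² + 2.2s + 1.936 = 0, so ω_n = 1.391 rad/s and ζ = 2.2/(2·1.391) = 0.7907.
Damped frequency ω_d = ω_n√(1−ζ²) = 0.8518 rad/s, so peak time T_p = π/ω_d = 3.69 s.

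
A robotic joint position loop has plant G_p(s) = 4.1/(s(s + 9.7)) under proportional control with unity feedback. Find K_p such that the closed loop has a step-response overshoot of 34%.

K_p = 54.4

From %OS = 100·exp(−πζ/√(1−ζ²)) = 34%, ζ = −ln(0.34)/√(π²+ln²(0.34)) = 0.3248.
Characteristic equation s² + 9.7s + 4.1K_p = 0 gives ζ = 9.7/(2√(4.1K_p)).
Setting ζ = 0.3248: √(4.1K_p) = 9.7/(2·0.3248) = 14.93, so K_p = 223/4.1 = 54.4.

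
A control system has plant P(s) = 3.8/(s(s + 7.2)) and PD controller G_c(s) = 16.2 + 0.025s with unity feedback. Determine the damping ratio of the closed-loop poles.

Forward path: (16.2 + 0.025s)·3.8/(s(s+7.2)). The closed-loop characteristic equation is s² + (7.2 + 3.8·0.025)s + 3.8·16.2 = 0.
That is s² + 7.295s + 61.56 = 0, so ω_n = 7.846 rad/s and ζ = 7.295/(2·7.846) = 0.4649.

ζ = 0.465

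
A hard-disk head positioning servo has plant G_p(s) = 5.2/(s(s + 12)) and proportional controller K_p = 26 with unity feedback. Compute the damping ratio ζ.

ζ = 0.516

The closed-loop denominator is s(s+12) + 26·5.2 = s² + 12s + 135.2.
So ω_n² = 135.2 ⇒ ω_n = 11.63 rad/s, and ζ = 12/(2ω_n) = 0.516.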